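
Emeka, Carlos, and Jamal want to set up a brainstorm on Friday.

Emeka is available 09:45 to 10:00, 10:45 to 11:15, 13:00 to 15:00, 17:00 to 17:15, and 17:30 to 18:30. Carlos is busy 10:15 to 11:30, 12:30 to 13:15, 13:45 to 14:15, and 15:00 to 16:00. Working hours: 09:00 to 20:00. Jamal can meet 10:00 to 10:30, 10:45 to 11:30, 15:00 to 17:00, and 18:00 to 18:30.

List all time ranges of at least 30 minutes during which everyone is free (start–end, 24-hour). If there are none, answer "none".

18:00–18:30

Carlos free within 09:00–20:00: 09:00–10:15, 11:30–12:30, 13:15–13:45, 14:15–15:00, 16:00–20:00.
Emeka ∩ Carlos: 09:45–10:00, 13:15–13:45, 14:15–15:00, 17:00–17:15, 17:30–18:30.
Emeka ∩ Carlos ∩ Jamal: 18:00–18:30.
Windows ≥ 30 min: 18:00–18:30.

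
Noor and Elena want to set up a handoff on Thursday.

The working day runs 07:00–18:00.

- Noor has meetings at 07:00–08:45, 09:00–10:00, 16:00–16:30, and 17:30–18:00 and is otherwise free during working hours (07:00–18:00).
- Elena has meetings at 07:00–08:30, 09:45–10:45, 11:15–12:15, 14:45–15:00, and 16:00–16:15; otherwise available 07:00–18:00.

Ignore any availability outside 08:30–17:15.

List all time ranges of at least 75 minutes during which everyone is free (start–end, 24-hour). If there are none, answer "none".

Noor free within 07:00–18:00: 08:45–09:00, 10:00–16:00, 16:30–17:30.
Elena free within 07:00–18:00: 08:30–09:45, 10:45–11:15, 12:15–14:45, 15:00–16:00, 16:15–18:00.
Noor ∩ Elena: 08:45–09:00, 10:45–11:15, 12:15–14:45, 15:00–16:00, 16:30–17:30.
Restricted to 08:30–17:15: 08:45–09:00, 10:45–11:15, 12:15–14:45, 15:00–16:00, 16:30–17:15.
Windows ≥ 75 min: 12:15–14:45.

12:15–14:45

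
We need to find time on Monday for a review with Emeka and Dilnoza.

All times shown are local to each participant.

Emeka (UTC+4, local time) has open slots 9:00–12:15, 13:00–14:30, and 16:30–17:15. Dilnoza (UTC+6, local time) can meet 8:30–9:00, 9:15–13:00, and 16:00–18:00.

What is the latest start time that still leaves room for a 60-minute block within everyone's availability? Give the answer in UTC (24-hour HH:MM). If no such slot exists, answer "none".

06:00

Emeka → UTC: 05:00–08:15, 09:00–10:30, 12:30–13:15.
Dilnoza → UTC: 02:30–03:00, 03:15–07:00, 10:00–12:00.
Emeka ∩ Dilnoza: 05:00–07:00, 10:00–10:30.
Windows ≥ 60 min: 05:00–07:00.
Latest start in the last window 05:00–07:00 is 07:00 − 60 min = 06:00.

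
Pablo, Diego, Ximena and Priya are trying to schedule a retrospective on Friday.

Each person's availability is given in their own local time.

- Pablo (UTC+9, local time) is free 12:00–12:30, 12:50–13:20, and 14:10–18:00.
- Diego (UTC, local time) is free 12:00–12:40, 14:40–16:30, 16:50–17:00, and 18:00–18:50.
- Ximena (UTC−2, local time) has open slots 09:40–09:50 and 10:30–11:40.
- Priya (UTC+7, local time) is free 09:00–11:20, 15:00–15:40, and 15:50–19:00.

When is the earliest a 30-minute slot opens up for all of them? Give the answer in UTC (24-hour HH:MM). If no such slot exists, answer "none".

Pablo → UTC: 03:00–03:30, 03:50–04:20, 05:10–09:00.
Diego → UTC: 12:00–12:40, 14:40–16:30, 16:50–17:00, 18:00–18:50.
Ximena → UTC: 11:40–11:50, 12:30–13:40.
Priya → UTC: 02:00–04:20, 08:00–08:40, 08:50–12:00.
Pablo ∩ Diego: (none).
Pablo ∩ Diego ∩ Ximena: (none).
Pablo ∩ Diego ∩ Ximena ∩ Priya: (none).
Windows ≥ 30 min: (none).

none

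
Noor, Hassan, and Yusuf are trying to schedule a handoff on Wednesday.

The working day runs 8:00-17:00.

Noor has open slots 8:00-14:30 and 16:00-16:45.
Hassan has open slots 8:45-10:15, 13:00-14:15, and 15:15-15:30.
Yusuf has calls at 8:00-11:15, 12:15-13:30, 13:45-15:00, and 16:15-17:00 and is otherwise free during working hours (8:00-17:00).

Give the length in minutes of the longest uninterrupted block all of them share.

Yusuf free within 08:00–17:00: 11:15–12:15, 13:30–13:45, 15:00–16:15.
Noor ∩ Hassan: 08:45–10:15, 13:00–14:15.
Noor ∩ Hassan ∩ Yusuf: 13:30–13:45.
Single common window of 15 minutes.

15 minutes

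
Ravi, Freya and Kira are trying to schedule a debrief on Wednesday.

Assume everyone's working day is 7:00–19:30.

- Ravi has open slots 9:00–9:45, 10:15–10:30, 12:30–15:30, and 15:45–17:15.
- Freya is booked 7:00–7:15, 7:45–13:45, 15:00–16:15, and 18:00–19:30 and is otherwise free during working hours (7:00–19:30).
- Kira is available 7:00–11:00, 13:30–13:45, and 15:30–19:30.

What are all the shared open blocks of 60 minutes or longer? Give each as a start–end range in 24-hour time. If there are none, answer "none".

Freya free within 07:00–19:30: 07:15–07:45, 13:45–15:00, 16:15–18:00.
Ravi ∩ Freya: 13:45–15:00, 16:15–17:15.
Ravi ∩ Freya ∩ Kira: 16:15–17:15.
Windows ≥ 60 min: 16:15–17:15.

16:15–17:15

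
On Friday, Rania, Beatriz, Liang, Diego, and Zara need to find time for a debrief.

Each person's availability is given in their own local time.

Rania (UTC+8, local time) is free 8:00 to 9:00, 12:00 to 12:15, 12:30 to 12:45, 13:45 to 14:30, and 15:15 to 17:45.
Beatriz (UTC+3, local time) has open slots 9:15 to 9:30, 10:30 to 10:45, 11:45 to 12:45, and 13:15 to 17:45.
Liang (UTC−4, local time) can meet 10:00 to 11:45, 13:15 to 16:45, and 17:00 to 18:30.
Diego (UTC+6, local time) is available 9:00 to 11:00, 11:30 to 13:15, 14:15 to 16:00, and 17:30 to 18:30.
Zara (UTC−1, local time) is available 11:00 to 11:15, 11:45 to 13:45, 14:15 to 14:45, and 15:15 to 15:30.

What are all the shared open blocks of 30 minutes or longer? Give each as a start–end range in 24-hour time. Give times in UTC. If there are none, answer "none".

Rania → UTC: 00:00–01:00, 04:00–04:15, 04:30–04:45, 05:45–06:30, 07:15–09:45.
Beatriz → UTC: 06:15–06:30, 07:30–07:45, 08:45–09:45, 10:15–14:45.
Liang → UTC: 14:00–15:45, 17:15–20:45, 21:00–22:30.
Diego → UTC: 03:00–05:00, 05:30–07:15, 08:15–10:00, 11:30–12:30.
Zara → UTC: 12:00–12:15, 12:45–14:45, 15:15–15:45, 16:15–16:30.
Rania ∩ Beatriz: 06:15–06:30, 07:30–07:45, 08:45–09:45.
Rania ∩ Beatriz ∩ Liang: (none).
Rania ∩ Beatriz ∩ Liang ∩ Diego: (none).
Rania ∩ Beatriz ∩ Liang ∩ Diego ∩ Zara: (none).
Windows ≥ 30 min: (none).

none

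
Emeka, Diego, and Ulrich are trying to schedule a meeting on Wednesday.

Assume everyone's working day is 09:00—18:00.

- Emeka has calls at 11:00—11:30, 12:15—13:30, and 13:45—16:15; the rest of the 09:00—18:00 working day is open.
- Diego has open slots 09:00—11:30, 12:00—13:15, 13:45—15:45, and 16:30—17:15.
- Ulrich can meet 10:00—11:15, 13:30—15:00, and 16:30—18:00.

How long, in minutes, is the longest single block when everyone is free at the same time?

60 minutes

Emeka free within 09:00–18:00: 09:00–11:00, 11:30–12:15, 13:30–13:45, 16:15–18:00.
Emeka ∩ Diego: 09:00–11:00, 12:00–12:15, 16:30–17:15.
Emeka ∩ Diego ∩ Ulrich: 10:00–11:00, 16:30–17:15.
Common window lengths: 60, 45 min; longest is 60.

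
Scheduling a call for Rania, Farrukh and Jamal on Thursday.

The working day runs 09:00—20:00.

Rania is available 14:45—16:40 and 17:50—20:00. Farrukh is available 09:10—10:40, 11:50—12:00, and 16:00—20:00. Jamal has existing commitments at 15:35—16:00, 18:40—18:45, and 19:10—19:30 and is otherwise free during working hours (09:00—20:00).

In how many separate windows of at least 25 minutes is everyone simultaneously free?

4

Jamal free within 09:00–20:00: 09:00–15:35, 16:00–18:40, 18:45–19:10, 19:30–20:00.
Rania ∩ Farrukh: 16:00–16:40, 17:50–20:00.
Rania ∩ Farrukh ∩ Jamal: 16:00–16:40, 17:50–18:40, 18:45–19:10, 19:30–20:00.
Windows ≥ 25 min: 16:00–16:40, 17:50–18:40, 18:45–19:10, 19:30–20:00.
That's 4 windows.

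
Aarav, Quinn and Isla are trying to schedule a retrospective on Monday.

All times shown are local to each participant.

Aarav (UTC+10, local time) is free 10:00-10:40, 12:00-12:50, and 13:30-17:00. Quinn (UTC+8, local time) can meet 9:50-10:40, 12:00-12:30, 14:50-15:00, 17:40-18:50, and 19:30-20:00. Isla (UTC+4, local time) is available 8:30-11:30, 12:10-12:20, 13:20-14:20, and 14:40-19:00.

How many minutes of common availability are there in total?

10 minutes

Aarav → UTC: 00:00–00:40, 02:00–02:50, 03:30–07:00.
Quinn → UTC: 01:50–02:40, 04:00–04:30, 06:50–07:00, 09:40–10:50, 11:30–12:00.
Isla → UTC: 04:30–07:30, 08:10–08:20, 09:20–10:20, 10:40–15:00.
Aarav ∩ Quinn: 02:00–02:40, 04:00–04:30, 06:50–07:00.
Aarav ∩ Quinn ∩ Isla: 06:50–07:00.
Total common minutes: 10.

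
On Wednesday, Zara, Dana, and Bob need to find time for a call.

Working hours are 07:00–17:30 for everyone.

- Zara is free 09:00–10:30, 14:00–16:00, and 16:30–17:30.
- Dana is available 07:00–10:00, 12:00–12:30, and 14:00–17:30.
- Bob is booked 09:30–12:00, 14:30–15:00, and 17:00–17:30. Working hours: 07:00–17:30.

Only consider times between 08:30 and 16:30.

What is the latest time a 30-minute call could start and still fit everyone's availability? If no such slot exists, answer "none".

Bob free within 07:00–17:30: 07:00–09:30, 12:00–14:30, 15:00–17:00.
Zara ∩ Dana: 09:00–10:00, 14:00–16:00, 16:30–17:30.
Zara ∩ Dana ∩ Bob: 09:00–09:30, 14:00–14:30, 15:00–16:00, 16:30–17:00.
Restricted to 08:30–16:30: 09:00–09:30, 14:00–14:30, 15:00–16:00.
Windows ≥ 30 min: 09:00–09:30, 14:00–14:30, 15:00–16:00.
Latest start in the last window 15:00–16:00 is 16:00 − 30 min = 15:30.

15:30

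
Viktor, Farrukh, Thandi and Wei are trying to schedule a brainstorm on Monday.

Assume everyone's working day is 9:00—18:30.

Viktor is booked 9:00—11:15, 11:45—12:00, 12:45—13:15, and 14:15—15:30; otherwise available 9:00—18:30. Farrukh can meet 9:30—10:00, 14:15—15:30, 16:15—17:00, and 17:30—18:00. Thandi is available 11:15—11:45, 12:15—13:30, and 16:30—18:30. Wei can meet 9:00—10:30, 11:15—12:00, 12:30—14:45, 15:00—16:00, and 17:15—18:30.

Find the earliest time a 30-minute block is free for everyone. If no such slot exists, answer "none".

Viktor free within 09:00–18:30: 11:15–11:45, 12:00–12:45, 13:15–14:15, 15:30–18:30.
Viktor ∩ Farrukh: 16:15–17:00, 17:30–18:00.
Viktor ∩ Farrukh ∩ Thandi: 16:30–17:00, 17:30–18:00.
Viktor ∩ Farrukh ∩ Thandi ∩ Wei: 17:30–18:00.
Windows ≥ 30 min: 17:30–18:00.
Earliest such window starts at 17:30.

17:30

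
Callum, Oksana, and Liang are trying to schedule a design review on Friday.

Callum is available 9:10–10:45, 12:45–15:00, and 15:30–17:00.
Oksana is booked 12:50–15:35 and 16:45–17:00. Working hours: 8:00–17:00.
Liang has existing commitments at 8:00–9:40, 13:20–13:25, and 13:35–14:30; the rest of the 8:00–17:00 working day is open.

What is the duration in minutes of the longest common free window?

70 minutes

Oksana free within 08:00–17:00: 08:00–12:50, 15:35–16:45.
Liang free within 08:00–17:00: 09:40–13:20, 13:25–13:35, 14:30–17:00.
Callum ∩ Oksana: 09:10–10:45, 12:45–12:50, 15:35–16:45.
Callum ∩ Oksana ∩ Liang: 09:40–10:45, 12:45–12:50, 15:35–16:45.
Common window lengths: 65, 5, 70 min; longest is 70.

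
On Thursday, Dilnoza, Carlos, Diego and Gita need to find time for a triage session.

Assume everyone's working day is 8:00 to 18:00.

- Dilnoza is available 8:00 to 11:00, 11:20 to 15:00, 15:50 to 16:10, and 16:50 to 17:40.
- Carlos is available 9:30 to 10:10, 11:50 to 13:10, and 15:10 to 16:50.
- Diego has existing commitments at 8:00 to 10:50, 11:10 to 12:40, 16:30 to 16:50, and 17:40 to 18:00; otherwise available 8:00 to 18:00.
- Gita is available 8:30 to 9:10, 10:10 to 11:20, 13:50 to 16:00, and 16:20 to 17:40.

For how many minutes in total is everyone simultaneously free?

10 minutes

Diego free within 08:00–18:00: 10:50–11:10, 12:40–16:30, 16:50–17:40.
Dilnoza ∩ Carlos: 09:30–10:10, 11:50–13:10, 15:50–16:10.
Dilnoza ∩ Carlos ∩ Diego: 12:40–13:10, 15:50–16:10.
Dilnoza ∩ Carlos ∩ Diego ∩ Gita: 15:50–16:00.
Total common minutes: 10.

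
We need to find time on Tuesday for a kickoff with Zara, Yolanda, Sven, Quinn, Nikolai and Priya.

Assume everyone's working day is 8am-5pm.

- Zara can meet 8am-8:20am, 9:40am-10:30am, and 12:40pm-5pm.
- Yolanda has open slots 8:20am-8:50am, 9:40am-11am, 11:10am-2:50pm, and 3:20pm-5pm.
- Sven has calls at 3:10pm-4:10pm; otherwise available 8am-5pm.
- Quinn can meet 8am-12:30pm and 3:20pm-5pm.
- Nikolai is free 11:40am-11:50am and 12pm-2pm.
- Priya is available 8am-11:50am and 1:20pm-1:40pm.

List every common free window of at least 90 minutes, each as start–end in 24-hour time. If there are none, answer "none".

Sven free within 08:00–17:00: 08:00–15:10, 16:10–17:00.
Zara ∩ Yolanda: 09:40–10:30, 12:40–14:50, 15:20–17:00.
Zara ∩ Yolanda ∩ Sven: 09:40–10:30, 12:40–14:50, 16:10–17:00.
Zara ∩ Yolanda ∩ Sven ∩ Quinn: 09:40–10:30, 16:10–17:00.
Zara ∩ Yolanda ∩ Sven ∩ Quinn ∩ Nikolai: (none).
Zara ∩ Yolanda ∩ Sven ∩ Quinn ∩ Nikolai ∩ Priya: (none).
Windows ≥ 90 min: (none).

none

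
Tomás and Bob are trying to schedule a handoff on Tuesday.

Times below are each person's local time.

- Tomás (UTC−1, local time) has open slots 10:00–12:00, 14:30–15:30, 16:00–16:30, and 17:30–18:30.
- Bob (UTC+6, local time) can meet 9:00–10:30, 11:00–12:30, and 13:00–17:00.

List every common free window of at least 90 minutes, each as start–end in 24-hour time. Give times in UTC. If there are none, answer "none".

none

Tomás → UTC: 11:00–13:00, 15:30–16:30, 17:00–17:30, 18:30–19:30.
Bob → UTC: 03:00–04:30, 05:00–06:30, 07:00–11:00.
Tomás ∩ Bob: (none).
Windows ≥ 90 min: (none).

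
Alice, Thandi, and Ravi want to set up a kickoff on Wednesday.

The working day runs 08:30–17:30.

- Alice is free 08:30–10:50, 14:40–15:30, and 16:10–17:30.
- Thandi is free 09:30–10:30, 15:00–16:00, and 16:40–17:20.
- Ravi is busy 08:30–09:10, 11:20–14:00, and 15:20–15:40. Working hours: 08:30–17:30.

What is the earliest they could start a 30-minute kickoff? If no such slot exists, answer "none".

Ravi free within 08:30–17:30: 09:10–11:20, 14:00–15:20, 15:40–17:30.
Alice ∩ Thandi: 09:30–10:30, 15:00–15:30, 16:40–17:20.
Alice ∩ Thandi ∩ Ravi: 09:30–10:30, 15:00–15:20, 16:40–17:20.
Windows ≥ 30 min: 09:30–10:30, 16:40–17:20.
Earliest such window starts at 09:30.

09:30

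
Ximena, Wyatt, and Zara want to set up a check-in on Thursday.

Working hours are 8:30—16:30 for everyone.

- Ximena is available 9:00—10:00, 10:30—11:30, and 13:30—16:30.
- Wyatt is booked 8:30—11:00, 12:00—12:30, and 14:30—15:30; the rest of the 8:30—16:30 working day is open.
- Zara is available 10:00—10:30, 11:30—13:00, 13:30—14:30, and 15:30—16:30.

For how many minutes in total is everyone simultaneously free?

Wyatt free within 08:30–16:30: 11:00–12:00, 12:30–14:30, 15:30–16:30.
Ximena ∩ Wyatt: 11:00–11:30, 13:30–14:30, 15:30–16:30.
Ximena ∩ Wyatt ∩ Zara: 13:30–14:30, 15:30–16:30.
Total common minutes: 60 + 60 = 120.

120 minutes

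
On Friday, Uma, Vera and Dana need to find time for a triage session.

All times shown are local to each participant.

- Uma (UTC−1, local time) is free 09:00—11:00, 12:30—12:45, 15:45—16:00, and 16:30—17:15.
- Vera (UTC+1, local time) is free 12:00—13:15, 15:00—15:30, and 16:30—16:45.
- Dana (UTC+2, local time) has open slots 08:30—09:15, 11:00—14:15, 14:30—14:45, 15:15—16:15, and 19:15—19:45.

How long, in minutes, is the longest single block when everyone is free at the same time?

60 minutes

Uma → UTC: 10:00–12:00, 13:30–13:45, 16:45–17:00, 17:30–18:15.
Vera → UTC: 11:00–12:15, 14:00–14:30, 15:30–15:45.
Dana → UTC: 06:30–07:15, 09:00–12:15, 12:30–12:45, 13:15–14:15, 17:15–17:45.
Uma ∩ Vera: 11:00–12:00.
Uma ∩ Vera ∩ Dana: 11:00–12:00.
Single common window of 60 minutes.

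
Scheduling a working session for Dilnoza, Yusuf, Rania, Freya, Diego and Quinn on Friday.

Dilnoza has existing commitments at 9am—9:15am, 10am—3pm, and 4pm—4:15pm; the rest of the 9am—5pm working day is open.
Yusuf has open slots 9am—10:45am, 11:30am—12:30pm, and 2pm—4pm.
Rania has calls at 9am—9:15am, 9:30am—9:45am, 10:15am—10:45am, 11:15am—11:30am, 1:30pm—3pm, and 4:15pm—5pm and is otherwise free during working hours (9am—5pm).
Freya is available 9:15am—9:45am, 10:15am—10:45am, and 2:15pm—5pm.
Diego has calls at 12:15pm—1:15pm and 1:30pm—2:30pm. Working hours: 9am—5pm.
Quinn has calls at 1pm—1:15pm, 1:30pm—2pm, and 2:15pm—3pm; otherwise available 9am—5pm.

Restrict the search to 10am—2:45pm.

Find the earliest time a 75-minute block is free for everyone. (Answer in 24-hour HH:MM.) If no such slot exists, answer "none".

Dilnoza free within 09:00–17:00: 09:15–10:00, 15:00–16:00, 16:15–17:00.
Rania free within 09:00–17:00: 09:15–09:30, 09:45–10:15, 10:45–11:15, 11:30–13:30, 15:00–16:15.
Diego free within 09:00–17:00: 09:00–12:15, 13:15–13:30, 14:30–17:00.
Quinn free within 09:00–17:00: 09:00–13:00, 13:15–13:30, 14:00–14:15, 15:00–17:00.
Dilnoza ∩ Yusuf: 09:15–10:00, 15:00–16:00.
Dilnoza ∩ Yusuf ∩ Rania: 09:15–09:30, 09:45–10:00, 15:00–16:00.
Dilnoza ∩ Yusuf ∩ Rania ∩ Freya: 09:15–09:30, 15:00–16:00.
Dilnoza ∩ Yusuf ∩ Rania ∩ Freya ∩ Diego: 09:15–09:30, 15:00–16:00.
Dilnoza ∩ Yusuf ∩ Rania ∩ Freya ∩ Diego ∩ Quinn: 09:15–09:30, 15:00–16:00.
Restricted to 10:00–14:45: (none).
Windows ≥ 75 min: (none).

none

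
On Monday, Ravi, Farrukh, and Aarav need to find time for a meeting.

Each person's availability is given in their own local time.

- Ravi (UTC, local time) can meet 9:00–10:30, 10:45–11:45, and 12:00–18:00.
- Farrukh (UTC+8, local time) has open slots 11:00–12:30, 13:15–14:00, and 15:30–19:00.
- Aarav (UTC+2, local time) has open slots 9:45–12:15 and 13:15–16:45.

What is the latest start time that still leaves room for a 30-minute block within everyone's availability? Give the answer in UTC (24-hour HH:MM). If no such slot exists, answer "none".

09:45

Ravi → UTC: 09:00–10:30, 10:45–11:45, 12:00–18:00.
Farrukh → UTC: 03:00–04:30, 05:15–06:00, 07:30–11:00.
Aarav → UTC: 07:45–10:15, 11:15–14:45.
Ravi ∩ Farrukh: 09:00–10:30, 10:45–11:00.
Ravi ∩ Farrukh ∩ Aarav: 09:00–10:15.
Windows ≥ 30 min: 09:00–10:15.
Latest start in the last window 09:00–10:15 is 10:15 − 30 min = 09:45.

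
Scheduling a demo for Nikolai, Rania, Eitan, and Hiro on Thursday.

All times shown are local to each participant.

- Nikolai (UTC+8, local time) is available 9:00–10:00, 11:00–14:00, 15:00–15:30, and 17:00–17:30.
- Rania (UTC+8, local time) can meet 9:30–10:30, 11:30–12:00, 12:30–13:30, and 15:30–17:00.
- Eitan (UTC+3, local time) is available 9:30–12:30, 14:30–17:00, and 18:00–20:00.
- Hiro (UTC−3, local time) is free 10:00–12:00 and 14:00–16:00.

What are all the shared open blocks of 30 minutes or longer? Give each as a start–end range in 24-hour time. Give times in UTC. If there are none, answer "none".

Nikolai → UTC: 01:00–02:00, 03:00–06:00, 07:00–07:30, 09:00–09:30.
Rania → UTC: 01:30–02:30, 03:30–04:00, 04:30–05:30, 07:30–09:00.
Eitan → UTC: 06:30–09:30, 11:30–14:00, 15:00–17:00.
Hiro → UTC: 13:00–15:00, 17:00–19:00.
Nikolai ∩ Rania: 01:30–02:00, 03:30–04:00, 04:30–05:30.
Nikolai ∩ Rania ∩ Eitan: (none).
Nikolai ∩ Rania ∩ Eitan ∩ Hiro: (none).
Windows ≥ 30 min: (none).

none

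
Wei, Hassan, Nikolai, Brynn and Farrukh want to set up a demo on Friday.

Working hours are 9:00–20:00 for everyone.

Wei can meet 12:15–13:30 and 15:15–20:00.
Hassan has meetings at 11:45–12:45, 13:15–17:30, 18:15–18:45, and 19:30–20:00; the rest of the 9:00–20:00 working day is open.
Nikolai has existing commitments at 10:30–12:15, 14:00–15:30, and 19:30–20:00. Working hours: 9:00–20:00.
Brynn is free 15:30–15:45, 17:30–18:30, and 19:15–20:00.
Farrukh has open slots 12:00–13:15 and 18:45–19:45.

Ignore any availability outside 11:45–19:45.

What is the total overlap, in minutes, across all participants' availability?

15 minutes

Hassan free within 09:00–20:00: 09:00–11:45, 12:45–13:15, 17:30–18:15, 18:45–19:30.
Nikolai free within 09:00–20:00: 09:00–10:30, 12:15–14:00, 15:30–19:30.
Wei ∩ Hassan: 12:45–13:15, 17:30–18:15, 18:45–19:30.
Wei ∩ Hassan ∩ Nikolai: 12:45–13:15, 17:30–18:15, 18:45–19:30.
Wei ∩ Hassan ∩ Nikolai ∩ Brynn: 17:30–18:15, 19:15–19:30.
Wei ∩ Hassan ∩ Nikolai ∩ Brynn ∩ Farrukh: 19:15–19:30.
Restricted to 11:45–19:45: 19:15–19:30.
Total common minutes: 15.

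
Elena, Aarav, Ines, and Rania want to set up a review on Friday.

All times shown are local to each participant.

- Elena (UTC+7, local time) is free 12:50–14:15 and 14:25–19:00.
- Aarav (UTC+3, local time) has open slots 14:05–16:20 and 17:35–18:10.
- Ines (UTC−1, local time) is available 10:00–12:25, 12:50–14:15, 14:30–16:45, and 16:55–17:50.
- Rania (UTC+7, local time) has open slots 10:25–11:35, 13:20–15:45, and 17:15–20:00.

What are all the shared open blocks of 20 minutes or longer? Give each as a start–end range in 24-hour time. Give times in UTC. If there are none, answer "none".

Elena → UTC: 05:50–07:15, 07:25–12:00.
Aarav → UTC: 11:05–13:20, 14:35–15:10.
Ines → UTC: 11:00–13:25, 13:50–15:15, 15:30–17:45, 17:55–18:50.
Rania → UTC: 03:25–04:35, 06:20–08:45, 10:15–13:00.
Elena ∩ Aarav: 11:05–12:00.
Elena ∩ Aarav ∩ Ines: 11:05–12:00.
Elena ∩ Aarav ∩ Ines ∩ Rania: 11:05–12:00.
Windows ≥ 20 min: 11:05–12:00.

11:05–12:00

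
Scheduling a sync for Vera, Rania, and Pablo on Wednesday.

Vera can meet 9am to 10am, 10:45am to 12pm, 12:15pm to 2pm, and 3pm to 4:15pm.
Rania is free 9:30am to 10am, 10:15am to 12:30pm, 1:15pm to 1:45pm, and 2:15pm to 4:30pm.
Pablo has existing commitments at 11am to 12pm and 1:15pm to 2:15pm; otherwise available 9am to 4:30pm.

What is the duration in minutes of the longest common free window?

75 minutes

Pablo free within 09:00–16:30: 09:00–11:00, 12:00–13:15, 14:15–16:30.
Vera ∩ Rania: 09:30–10:00, 10:45–12:00, 12:15–12:30, 13:15–13:45, 15:00–16:15.
Vera ∩ Rania ∩ Pablo: 09:30–10:00, 10:45–11:00, 12:15–12:30, 15:00–16:15.
Common window lengths: 30, 15, 15, 75 min; longest is 75.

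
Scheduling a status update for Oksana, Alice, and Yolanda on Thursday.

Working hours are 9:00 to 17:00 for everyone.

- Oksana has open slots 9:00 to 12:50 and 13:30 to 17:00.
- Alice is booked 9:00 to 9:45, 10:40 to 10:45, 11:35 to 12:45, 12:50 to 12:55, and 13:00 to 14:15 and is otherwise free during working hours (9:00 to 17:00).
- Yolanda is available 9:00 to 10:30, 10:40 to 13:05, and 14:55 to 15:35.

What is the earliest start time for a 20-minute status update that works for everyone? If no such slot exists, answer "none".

09:45

Alice free within 09:00–17:00: 09:45–10:40, 10:45–11:35, 12:45–12:50, 12:55–13:00, 14:15–17:00.
Oksana ∩ Alice: 09:45–10:40, 10:45–11:35, 12:45–12:50, 14:15–17:00.
Oksana ∩ Alice ∩ Yolanda: 09:45–10:30, 10:45–11:35, 12:45–12:50, 14:55–15:35.
Windows ≥ 20 min: 09:45–10:30, 10:45–11:35, 14:55–15:35.
Earliest such window starts at 09:45.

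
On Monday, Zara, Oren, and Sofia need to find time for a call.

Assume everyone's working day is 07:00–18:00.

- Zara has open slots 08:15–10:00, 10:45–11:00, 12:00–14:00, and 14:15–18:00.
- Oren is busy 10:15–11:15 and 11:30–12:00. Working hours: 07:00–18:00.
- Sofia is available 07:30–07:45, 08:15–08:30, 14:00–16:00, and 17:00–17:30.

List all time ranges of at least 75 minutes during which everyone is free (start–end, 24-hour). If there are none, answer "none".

14:15–16:00

Oren free within 07:00–18:00: 07:00–10:15, 11:15–11:30, 12:00–18:00.
Zara ∩ Oren: 08:15–10:00, 12:00–14:00, 14:15–18:00.
Zara ∩ Oren ∩ Sofia: 08:15–08:30, 14:15–16:00, 17:00–17:30.
Windows ≥ 75 min: 14:15–16:00.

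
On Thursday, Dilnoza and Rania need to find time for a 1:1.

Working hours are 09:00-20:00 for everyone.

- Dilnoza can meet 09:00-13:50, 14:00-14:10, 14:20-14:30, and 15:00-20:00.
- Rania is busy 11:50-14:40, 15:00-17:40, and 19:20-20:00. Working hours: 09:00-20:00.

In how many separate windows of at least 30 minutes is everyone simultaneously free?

2

Rania free within 09:00–20:00: 09:00–11:50, 14:40–15:00, 17:40–19:20.
Dilnoza ∩ Rania: 09:00–11:50, 17:40–19:20.
Windows ≥ 30 min: 09:00–11:50, 17:40–19:20.
That's 2 windows.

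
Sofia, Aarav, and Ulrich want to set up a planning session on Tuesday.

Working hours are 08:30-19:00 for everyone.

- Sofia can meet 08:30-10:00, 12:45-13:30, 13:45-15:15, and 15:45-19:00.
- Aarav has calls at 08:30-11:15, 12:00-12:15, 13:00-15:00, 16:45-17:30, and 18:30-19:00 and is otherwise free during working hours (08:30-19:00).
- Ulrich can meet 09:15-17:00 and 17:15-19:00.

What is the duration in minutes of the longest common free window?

Aarav free within 08:30–19:00: 11:15–12:00, 12:15–13:00, 15:00–16:45, 17:30–18:30.
Sofia ∩ Aarav: 12:45–13:00, 15:00–15:15, 15:45–16:45, 17:30–18:30.
Sofia ∩ Aarav ∩ Ulrich: 12:45–13:00, 15:00–15:15, 15:45–16:45, 17:30–18:30.
Common window lengths: 15, 15, 60, 60 min; longest is 60.

60 minutes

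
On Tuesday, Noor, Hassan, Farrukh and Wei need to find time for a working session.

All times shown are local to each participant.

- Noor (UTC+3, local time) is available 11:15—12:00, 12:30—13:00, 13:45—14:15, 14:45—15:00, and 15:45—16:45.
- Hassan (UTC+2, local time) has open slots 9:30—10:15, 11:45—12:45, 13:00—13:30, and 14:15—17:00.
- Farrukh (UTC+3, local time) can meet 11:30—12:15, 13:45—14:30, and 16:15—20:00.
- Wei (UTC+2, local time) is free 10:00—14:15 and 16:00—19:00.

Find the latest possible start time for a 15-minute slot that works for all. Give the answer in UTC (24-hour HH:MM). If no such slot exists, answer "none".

11:00

Noor → UTC: 08:15–09:00, 09:30–10:00, 10:45–11:15, 11:45–12:00, 12:45–13:45.
Hassan → UTC: 07:30–08:15, 09:45–10:45, 11:00–11:30, 12:15–15:00.
Farrukh → UTC: 08:30–09:15, 10:45–11:30, 13:15–17:00.
Wei → UTC: 08:00–12:15, 14:00–17:00.
Noor ∩ Hassan: 09:45–10:00, 11:00–11:15, 12:45–13:45.
Noor ∩ Hassan ∩ Farrukh: 11:00–11:15, 13:15–13:45.
Noor ∩ Hassan ∩ Farrukh ∩ Wei: 11:00–11:15.
Windows ≥ 15 min: 11:00–11:15.
Latest start in the last window 11:00–11:15 is 11:15 − 15 min = 11:00.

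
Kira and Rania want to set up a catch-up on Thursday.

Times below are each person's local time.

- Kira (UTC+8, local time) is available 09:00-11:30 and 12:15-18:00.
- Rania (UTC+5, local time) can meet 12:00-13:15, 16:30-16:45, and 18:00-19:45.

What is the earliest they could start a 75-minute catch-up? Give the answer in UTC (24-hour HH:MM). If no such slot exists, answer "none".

Kira → UTC: 01:00–03:30, 04:15–10:00.
Rania → UTC: 07:00–08:15, 11:30–11:45, 13:00–14:45.
Kira ∩ Rania: 07:00–08:15.
Windows ≥ 75 min: 07:00–08:15.
Earliest such window starts at 07:00.

07:00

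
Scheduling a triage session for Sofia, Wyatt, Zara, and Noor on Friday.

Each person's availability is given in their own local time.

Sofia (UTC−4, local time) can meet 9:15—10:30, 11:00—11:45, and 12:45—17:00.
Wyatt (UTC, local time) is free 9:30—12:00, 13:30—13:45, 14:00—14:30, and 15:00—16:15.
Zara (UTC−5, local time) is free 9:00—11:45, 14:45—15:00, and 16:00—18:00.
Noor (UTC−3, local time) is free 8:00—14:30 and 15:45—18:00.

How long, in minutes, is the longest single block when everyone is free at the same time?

Sofia → UTC: 13:15–14:30, 15:00–15:45, 16:45–21:00.
Wyatt → UTC: 09:30–12:00, 13:30–13:45, 14:00–14:30, 15:00–16:15.
Zara → UTC: 14:00–16:45, 19:45–20:00, 21:00–23:00.
Noor → UTC: 11:00–17:30, 18:45–21:00.
Sofia ∩ Wyatt: 13:30–13:45, 14:00–14:30, 15:00–15:45.
Sofia ∩ Wyatt ∩ Zara: 14:00–14:30, 15:00–15:45.
Sofia ∩ Wyatt ∩ Zara ∩ Noor: 14:00–14:30, 15:00–15:45.
Common window lengths: 30, 45 min; longest is 45.

45 minutes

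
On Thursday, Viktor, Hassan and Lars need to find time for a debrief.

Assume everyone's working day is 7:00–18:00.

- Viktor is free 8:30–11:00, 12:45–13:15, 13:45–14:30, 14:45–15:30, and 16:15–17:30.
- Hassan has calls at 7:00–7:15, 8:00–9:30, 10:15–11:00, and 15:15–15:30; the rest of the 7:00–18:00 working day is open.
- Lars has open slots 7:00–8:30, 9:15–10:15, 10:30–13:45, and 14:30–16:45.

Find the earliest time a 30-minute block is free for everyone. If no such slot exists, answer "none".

Hassan free within 07:00–18:00: 07:15–08:00, 09:30–10:15, 11:00–15:15, 15:30–18:00.
Viktor ∩ Hassan: 09:30–10:15, 12:45–13:15, 13:45–14:30, 14:45–15:15, 16:15–17:30.
Viktor ∩ Hassan ∩ Lars: 09:30–10:15, 12:45–13:15, 14:45–15:15, 16:15–16:45.
Windows ≥ 30 min: 09:30–10:15, 12:45–13:15, 14:45–15:15, 16:15–16:45.
Earliest such window starts at 09:30.

09:30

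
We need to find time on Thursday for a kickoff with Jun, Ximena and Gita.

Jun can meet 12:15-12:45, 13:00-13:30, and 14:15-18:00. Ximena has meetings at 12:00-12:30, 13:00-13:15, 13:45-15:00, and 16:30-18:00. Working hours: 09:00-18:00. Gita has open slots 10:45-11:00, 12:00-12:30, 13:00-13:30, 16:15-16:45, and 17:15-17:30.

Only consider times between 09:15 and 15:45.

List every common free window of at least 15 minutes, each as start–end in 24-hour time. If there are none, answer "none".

13:15–13:30

Ximena free within 09:00–18:00: 09:00–12:00, 12:30–13:00, 13:15–13:45, 15:00–16:30.
Jun ∩ Ximena: 12:30–12:45, 13:15–13:30, 15:00–16:30.
Jun ∩ Ximena ∩ Gita: 13:15–13:30, 16:15–16:30.
Restricted to 09:15–15:45: 13:15–13:30.
Windows ≥ 15 min: 13:15–13:30.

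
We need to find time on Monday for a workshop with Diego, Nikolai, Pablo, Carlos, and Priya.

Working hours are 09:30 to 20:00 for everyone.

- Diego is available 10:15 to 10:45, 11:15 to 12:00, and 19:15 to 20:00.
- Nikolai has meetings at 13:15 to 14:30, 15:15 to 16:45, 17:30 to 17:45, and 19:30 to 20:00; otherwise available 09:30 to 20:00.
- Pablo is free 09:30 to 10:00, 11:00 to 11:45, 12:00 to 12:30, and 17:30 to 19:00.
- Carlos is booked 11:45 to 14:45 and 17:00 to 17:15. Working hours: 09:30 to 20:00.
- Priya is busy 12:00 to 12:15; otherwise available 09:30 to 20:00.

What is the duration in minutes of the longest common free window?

Nikolai free within 09:30–20:00: 09:30–13:15, 14:30–15:15, 16:45–17:30, 17:45–19:30.
Carlos free within 09:30–20:00: 09:30–11:45, 14:45–17:00, 17:15–20:00.
Priya free within 09:30–20:00: 09:30–12:00, 12:15–20:00.
Diego ∩ Nikolai: 10:15–10:45, 11:15–12:00, 19:15–19:30.
Diego ∩ Nikolai ∩ Pablo: 11:15–11:45.
Diego ∩ Nikolai ∩ Pablo ∩ Carlos: 11:15–11:45.
Diego ∩ Nikolai ∩ Pablo ∩ Carlos ∩ Priya: 11:15–11:45.
Single common window of 30 minutes.

30 minutes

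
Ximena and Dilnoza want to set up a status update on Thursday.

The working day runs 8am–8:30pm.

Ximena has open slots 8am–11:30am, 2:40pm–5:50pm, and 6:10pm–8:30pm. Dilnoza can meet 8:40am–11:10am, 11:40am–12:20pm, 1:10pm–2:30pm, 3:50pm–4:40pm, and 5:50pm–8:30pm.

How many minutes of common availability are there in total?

Ximena ∩ Dilnoza: 08:40–11:10, 15:50–16:40, 18:10–20:30.
Total common minutes: 150 + 50 + 140 = 340.

340 minutes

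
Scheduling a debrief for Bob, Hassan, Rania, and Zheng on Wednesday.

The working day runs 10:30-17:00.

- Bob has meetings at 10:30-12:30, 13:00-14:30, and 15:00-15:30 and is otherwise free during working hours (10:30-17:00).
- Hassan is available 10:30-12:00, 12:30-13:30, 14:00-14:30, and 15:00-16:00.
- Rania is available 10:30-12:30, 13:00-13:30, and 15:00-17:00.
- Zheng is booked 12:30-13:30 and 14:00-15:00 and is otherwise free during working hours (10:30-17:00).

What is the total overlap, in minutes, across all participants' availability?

30 minutes

Bob free within 10:30–17:00: 12:30–13:00, 14:30–15:00, 15:30–17:00.
Zheng free within 10:30–17:00: 10:30–12:30, 13:30–14:00, 15:00–17:00.
Bob ∩ Hassan: 12:30–13:00, 15:30–16:00.
Bob ∩ Hassan ∩ Rania: 15:30–16:00.
Bob ∩ Hassan ∩ Rania ∩ Zheng: 15:30–16:00.
Total common minutes: 30.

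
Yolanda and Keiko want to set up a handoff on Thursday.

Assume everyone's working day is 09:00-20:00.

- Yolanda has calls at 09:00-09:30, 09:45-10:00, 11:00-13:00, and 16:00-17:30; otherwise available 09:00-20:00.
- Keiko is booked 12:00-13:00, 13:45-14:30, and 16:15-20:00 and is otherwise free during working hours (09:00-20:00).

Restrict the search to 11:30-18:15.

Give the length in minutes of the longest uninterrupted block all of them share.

90 minutes

Yolanda free within 09:00–20:00: 09:30–09:45, 10:00–11:00, 13:00–16:00, 17:30–20:00.
Keiko free within 09:00–20:00: 09:00–12:00, 13:00–13:45, 14:30–16:15.
Yolanda ∩ Keiko: 09:30–09:45, 10:00–11:00, 13:00–13:45, 14:30–16:00.
Restricted to 11:30–18:15: 13:00–13:45, 14:30–16:00.
Common window lengths: 45, 90 min; longest is 90.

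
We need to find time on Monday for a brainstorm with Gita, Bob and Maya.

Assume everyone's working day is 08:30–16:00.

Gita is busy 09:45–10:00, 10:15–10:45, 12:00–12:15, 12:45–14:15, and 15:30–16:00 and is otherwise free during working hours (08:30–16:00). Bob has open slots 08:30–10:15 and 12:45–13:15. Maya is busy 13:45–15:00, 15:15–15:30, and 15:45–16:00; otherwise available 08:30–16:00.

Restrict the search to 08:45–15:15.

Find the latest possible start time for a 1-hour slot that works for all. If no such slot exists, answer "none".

08:45

Gita free within 08:30–16:00: 08:30–09:45, 10:00–10:15, 10:45–12:00, 12:15–12:45, 14:15–15:30.
Maya free within 08:30–16:00: 08:30–13:45, 15:00–15:15, 15:30–15:45.
Gita ∩ Bob: 08:30–09:45, 10:00–10:15.
Gita ∩ Bob ∩ Maya: 08:30–09:45, 10:00–10:15.
Restricted to 08:45–15:15: 08:45–09:45, 10:00–10:15.
Windows ≥ 60 min: 08:45–09:45.
Latest start in the last window 08:45–09:45 is 09:45 − 60 min = 08:45.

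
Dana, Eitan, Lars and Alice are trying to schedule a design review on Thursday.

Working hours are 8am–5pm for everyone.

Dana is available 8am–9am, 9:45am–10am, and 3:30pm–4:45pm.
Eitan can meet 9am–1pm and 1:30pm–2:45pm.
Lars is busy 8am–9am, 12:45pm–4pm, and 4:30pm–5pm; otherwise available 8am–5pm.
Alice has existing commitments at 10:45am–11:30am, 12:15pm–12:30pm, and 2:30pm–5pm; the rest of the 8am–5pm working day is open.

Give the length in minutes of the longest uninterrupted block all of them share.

15 minutes

Lars free within 08:00–17:00: 09:00–12:45, 16:00–16:30.
Alice free within 08:00–17:00: 08:00–10:45, 11:30–12:15, 12:30–14:30.
Dana ∩ Eitan: 09:45–10:00.
Dana ∩ Eitan ∩ Lars: 09:45–10:00.
Dana ∩ Eitan ∩ Lars ∩ Alice: 09:45–10:00.
Single common window of 15 minutes.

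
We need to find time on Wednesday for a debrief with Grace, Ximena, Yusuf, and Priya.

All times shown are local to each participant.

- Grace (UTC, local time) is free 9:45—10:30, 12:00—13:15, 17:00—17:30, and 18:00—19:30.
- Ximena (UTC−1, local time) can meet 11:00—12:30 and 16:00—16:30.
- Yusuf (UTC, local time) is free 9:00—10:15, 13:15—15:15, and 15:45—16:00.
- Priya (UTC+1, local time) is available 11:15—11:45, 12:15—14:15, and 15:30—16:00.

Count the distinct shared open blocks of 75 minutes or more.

0

Grace → UTC: 09:45–10:30, 12:00–13:15, 17:00–17:30, 18:00–19:30.
Ximena → UTC: 12:00–13:30, 17:00–17:30.
Yusuf → UTC: 09:00–10:15, 13:15–15:15, 15:45–16:00.
Priya → UTC: 10:15–10:45, 11:15–13:15, 14:30–15:00.
Grace ∩ Ximena: 12:00–13:15, 17:00–17:30.
Grace ∩ Ximena ∩ Yusuf: (none).
Grace ∩ Ximena ∩ Yusuf ∩ Priya: (none).
Windows ≥ 75 min: (none).
That's 0 windows.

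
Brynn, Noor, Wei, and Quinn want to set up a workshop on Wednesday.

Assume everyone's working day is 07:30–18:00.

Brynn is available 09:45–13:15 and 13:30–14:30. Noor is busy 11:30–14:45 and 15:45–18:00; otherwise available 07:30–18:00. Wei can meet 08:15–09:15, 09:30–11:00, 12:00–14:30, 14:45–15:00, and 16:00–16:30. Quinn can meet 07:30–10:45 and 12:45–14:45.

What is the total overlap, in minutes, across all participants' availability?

Noor free within 07:30–18:00: 07:30–11:30, 14:45–15:45.
Brynn ∩ Noor: 09:45–11:30.
Brynn ∩ Noor ∩ Wei: 09:45–11:00.
Brynn ∩ Noor ∩ Wei ∩ Quinn: 09:45–10:45.
Total common minutes: 60.

60 minutes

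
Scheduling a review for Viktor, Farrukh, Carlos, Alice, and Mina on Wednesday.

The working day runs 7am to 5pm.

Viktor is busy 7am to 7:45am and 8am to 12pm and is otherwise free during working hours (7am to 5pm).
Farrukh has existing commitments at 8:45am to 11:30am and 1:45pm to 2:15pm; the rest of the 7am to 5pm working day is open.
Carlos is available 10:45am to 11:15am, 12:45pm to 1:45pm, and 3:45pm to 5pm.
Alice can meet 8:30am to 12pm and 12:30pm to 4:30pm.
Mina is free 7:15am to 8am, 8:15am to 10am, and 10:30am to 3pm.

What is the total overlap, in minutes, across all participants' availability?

Viktor free within 07:00–17:00: 07:45–08:00, 12:00–17:00.
Farrukh free within 07:00–17:00: 07:00–08:45, 11:30–13:45, 14:15–17:00.
Viktor ∩ Farrukh: 07:45–08:00, 12:00–13:45, 14:15–17:00.
Viktor ∩ Farrukh ∩ Carlos: 12:45–13:45, 15:45–17:00.
Viktor ∩ Farrukh ∩ Carlos ∩ Alice: 12:45–13:45, 15:45–16:30.
Viktor ∩ Farrukh ∩ Carlos ∩ Alice ∩ Mina: 12:45–13:45.
Total common minutes: 60.

60 minutes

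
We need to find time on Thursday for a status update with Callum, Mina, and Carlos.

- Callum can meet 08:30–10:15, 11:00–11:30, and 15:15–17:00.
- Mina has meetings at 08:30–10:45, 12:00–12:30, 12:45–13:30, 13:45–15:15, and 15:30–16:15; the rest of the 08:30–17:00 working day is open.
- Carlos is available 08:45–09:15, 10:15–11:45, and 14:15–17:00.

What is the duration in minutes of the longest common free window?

45 minutes

Mina free within 08:30–17:00: 10:45–12:00, 12:30–12:45, 13:30–13:45, 15:15–15:30, 16:15–17:00.
Callum ∩ Mina: 11:00–11:30, 15:15–15:30, 16:15–17:00.
Callum ∩ Mina ∩ Carlos: 11:00–11:30, 15:15–15:30, 16:15–17:00.
Common window lengths: 30, 15, 45 min; longest is 45.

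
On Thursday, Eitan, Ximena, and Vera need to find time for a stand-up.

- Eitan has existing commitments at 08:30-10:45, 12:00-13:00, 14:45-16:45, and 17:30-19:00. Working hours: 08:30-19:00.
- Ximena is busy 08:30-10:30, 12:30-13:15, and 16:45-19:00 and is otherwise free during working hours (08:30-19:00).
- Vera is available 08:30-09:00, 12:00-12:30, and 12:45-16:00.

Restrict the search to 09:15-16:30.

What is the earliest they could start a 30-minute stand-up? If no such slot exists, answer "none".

Eitan free within 08:30–19:00: 10:45–12:00, 13:00–14:45, 16:45–17:30.
Ximena free within 08:30–19:00: 10:30–12:30, 13:15–16:45.
Eitan ∩ Ximena: 10:45–12:00, 13:15–14:45.
Eitan ∩ Ximena ∩ Vera: 13:15–14:45.
Restricted to 09:15–16:30: 13:15–14:45.
Windows ≥ 30 min: 13:15–14:45.
Earliest such window starts at 13:15.

13:15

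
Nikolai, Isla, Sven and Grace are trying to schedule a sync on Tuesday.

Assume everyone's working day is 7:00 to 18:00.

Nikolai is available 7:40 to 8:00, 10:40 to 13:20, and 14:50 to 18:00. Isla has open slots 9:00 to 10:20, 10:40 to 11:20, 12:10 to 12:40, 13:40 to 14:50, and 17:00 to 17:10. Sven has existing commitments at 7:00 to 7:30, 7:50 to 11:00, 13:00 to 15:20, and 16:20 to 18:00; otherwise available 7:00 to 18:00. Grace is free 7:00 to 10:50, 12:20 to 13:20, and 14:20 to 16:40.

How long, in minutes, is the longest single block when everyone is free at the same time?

Sven free within 07:00–18:00: 07:30–07:50, 11:00–13:00, 15:20–16:20.
Nikolai ∩ Isla: 10:40–11:20, 12:10–12:40, 17:00–17:10.
Nikolai ∩ Isla ∩ Sven: 11:00–11:20, 12:10–12:40.
Nikolai ∩ Isla ∩ Sven ∩ Grace: 12:20–12:40.
Single common window of 20 minutes.

20 minutes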